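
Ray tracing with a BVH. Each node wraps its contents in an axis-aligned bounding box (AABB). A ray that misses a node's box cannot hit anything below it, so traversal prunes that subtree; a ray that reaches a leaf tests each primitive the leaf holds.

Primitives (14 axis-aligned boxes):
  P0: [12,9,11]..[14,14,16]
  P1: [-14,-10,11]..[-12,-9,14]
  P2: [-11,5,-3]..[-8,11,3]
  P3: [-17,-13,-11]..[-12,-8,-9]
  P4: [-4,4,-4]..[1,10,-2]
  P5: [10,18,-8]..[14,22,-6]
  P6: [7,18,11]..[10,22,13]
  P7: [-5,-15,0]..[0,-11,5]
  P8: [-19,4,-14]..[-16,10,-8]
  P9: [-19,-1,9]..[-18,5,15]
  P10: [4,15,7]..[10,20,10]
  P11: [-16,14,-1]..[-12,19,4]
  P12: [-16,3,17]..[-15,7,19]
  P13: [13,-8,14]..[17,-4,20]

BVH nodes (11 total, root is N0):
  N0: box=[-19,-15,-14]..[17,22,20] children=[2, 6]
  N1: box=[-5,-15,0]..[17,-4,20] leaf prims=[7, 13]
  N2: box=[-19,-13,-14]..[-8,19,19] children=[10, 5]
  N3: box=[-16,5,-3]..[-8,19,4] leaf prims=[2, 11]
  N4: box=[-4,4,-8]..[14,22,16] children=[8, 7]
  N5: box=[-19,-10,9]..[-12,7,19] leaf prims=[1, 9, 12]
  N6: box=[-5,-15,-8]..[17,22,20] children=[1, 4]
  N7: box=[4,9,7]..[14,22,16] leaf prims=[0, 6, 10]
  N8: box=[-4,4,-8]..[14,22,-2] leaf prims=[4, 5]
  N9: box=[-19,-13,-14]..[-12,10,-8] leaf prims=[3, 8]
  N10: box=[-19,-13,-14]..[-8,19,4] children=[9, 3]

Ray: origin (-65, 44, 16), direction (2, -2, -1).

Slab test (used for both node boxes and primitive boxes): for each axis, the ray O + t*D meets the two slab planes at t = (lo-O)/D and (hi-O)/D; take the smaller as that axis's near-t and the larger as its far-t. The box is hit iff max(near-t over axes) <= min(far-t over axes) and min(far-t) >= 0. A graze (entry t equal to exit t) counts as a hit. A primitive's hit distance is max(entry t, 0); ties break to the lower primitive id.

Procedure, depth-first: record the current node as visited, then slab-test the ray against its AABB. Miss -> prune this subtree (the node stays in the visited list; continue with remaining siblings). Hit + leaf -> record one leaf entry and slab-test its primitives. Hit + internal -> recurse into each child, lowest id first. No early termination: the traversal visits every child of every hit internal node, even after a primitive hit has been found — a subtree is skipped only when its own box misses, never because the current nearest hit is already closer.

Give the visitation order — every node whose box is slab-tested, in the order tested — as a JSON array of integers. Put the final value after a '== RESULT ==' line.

Walk:
N0 x:[23,41] y:[11,59/2] z:[-4,30] -> hit [23,59/2], descend [2, 6]
  N2 x:[23,57/2] y:[25/2,57/2] z:[-3,30] -> hit [23,57/2], descend [5, 10]
    N5 x:[23,53/2] y:[37/2,27] z:[-3,7] -> miss, prune
    N10 x:[23,57/2] y:[25/2,57/2] z:[12,30] -> hit [23,57/2], descend [3, 9]
      N3 x:[49/2,57/2] y:[25/2,39/2] z:[12,19] -> miss, prune
      N9 x:[23,53/2] y:[17,57/2] z:[24,30] -> hit [24,53/2] leaf, test {P3@t=26, P8(miss)}
  N6 x:[30,41] y:[11,59/2] z:[-4,24] -> miss, prune

Summary -> nodes [0, 2, 5, 10, 3, 9, 6]; box-tests=7; leaf-entries=1; first=P3

== RESULT ==
[0, 2, 5, 10, 3, 9, 6]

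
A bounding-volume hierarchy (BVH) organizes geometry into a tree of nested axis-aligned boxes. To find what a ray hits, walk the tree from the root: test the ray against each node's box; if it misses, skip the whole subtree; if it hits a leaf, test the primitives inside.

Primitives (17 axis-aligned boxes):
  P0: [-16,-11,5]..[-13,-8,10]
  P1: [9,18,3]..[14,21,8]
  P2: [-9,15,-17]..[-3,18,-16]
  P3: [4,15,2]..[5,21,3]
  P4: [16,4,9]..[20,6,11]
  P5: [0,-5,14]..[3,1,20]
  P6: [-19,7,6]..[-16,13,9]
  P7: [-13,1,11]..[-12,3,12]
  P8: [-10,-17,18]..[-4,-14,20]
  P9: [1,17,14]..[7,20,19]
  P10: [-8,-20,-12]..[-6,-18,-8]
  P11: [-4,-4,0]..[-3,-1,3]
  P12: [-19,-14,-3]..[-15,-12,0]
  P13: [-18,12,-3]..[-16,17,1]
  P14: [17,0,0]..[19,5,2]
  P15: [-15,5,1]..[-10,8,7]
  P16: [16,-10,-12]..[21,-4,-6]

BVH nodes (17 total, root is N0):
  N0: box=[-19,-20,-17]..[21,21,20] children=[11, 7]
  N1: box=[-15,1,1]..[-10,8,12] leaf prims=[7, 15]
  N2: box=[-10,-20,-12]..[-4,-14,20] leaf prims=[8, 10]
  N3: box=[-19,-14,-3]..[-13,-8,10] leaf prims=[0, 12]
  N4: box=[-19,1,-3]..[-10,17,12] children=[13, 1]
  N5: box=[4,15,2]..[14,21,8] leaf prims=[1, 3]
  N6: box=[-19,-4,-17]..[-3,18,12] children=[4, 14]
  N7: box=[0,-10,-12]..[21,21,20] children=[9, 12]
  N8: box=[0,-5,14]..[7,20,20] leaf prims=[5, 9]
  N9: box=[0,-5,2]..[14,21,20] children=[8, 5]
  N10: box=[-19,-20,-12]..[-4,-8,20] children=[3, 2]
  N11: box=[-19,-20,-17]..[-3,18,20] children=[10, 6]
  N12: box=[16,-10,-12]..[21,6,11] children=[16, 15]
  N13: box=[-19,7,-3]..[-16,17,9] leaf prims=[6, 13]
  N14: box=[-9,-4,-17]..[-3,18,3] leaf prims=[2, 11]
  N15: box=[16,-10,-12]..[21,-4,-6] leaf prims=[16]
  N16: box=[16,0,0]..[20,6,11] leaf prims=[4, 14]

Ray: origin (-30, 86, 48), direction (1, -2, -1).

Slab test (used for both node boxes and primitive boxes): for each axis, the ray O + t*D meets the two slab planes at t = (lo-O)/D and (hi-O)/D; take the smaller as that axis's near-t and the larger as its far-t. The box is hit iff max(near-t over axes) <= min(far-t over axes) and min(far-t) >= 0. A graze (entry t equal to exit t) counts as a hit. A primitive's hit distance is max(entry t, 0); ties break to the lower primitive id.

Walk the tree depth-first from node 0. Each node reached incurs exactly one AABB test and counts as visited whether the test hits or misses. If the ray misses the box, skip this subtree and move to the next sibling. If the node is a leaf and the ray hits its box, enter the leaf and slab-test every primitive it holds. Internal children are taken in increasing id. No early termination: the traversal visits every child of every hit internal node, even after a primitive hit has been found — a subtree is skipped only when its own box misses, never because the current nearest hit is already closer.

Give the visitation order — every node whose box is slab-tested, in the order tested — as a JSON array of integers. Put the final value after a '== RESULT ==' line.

Walk:
N0 x:[11,51] y:[65/2,53] z:[28,65] -> hit [65/2,51], descend [7, 11]
  N7 x:[30,51] y:[65/2,48] z:[28,60] -> hit [65/2,48], descend [9, 12]
    N9 x:[30,44] y:[65/2,91/2] z:[28,46] -> hit [65/2,44], descend [5, 8]
      N5 x:[34,44] y:[65/2,71/2] z:[40,46] -> miss, prune
      N8 x:[30,37] y:[33,91/2] z:[28,34] -> hit [33,34] leaf, test {P5(miss), P9@t=33}
    N12 x:[46,51] y:[40,48] z:[37,60] -> hit [46,48], descend [15, 16]
      N15 x:[46,51] y:[45,48] z:[54,60] -> miss, prune
      N16 x:[46,50] y:[40,43] z:[37,48] -> miss, prune
  N11 x:[11,27] y:[34,53] z:[28,65] -> miss, prune

9 AABB tests over nodes [0, 7, 9, 5, 8, 12, 15, 16, 11]; 1 leaf entered; closest P9.

== RESULT ==
[0, 7, 9, 5, 8, 12, 15, 16, 11]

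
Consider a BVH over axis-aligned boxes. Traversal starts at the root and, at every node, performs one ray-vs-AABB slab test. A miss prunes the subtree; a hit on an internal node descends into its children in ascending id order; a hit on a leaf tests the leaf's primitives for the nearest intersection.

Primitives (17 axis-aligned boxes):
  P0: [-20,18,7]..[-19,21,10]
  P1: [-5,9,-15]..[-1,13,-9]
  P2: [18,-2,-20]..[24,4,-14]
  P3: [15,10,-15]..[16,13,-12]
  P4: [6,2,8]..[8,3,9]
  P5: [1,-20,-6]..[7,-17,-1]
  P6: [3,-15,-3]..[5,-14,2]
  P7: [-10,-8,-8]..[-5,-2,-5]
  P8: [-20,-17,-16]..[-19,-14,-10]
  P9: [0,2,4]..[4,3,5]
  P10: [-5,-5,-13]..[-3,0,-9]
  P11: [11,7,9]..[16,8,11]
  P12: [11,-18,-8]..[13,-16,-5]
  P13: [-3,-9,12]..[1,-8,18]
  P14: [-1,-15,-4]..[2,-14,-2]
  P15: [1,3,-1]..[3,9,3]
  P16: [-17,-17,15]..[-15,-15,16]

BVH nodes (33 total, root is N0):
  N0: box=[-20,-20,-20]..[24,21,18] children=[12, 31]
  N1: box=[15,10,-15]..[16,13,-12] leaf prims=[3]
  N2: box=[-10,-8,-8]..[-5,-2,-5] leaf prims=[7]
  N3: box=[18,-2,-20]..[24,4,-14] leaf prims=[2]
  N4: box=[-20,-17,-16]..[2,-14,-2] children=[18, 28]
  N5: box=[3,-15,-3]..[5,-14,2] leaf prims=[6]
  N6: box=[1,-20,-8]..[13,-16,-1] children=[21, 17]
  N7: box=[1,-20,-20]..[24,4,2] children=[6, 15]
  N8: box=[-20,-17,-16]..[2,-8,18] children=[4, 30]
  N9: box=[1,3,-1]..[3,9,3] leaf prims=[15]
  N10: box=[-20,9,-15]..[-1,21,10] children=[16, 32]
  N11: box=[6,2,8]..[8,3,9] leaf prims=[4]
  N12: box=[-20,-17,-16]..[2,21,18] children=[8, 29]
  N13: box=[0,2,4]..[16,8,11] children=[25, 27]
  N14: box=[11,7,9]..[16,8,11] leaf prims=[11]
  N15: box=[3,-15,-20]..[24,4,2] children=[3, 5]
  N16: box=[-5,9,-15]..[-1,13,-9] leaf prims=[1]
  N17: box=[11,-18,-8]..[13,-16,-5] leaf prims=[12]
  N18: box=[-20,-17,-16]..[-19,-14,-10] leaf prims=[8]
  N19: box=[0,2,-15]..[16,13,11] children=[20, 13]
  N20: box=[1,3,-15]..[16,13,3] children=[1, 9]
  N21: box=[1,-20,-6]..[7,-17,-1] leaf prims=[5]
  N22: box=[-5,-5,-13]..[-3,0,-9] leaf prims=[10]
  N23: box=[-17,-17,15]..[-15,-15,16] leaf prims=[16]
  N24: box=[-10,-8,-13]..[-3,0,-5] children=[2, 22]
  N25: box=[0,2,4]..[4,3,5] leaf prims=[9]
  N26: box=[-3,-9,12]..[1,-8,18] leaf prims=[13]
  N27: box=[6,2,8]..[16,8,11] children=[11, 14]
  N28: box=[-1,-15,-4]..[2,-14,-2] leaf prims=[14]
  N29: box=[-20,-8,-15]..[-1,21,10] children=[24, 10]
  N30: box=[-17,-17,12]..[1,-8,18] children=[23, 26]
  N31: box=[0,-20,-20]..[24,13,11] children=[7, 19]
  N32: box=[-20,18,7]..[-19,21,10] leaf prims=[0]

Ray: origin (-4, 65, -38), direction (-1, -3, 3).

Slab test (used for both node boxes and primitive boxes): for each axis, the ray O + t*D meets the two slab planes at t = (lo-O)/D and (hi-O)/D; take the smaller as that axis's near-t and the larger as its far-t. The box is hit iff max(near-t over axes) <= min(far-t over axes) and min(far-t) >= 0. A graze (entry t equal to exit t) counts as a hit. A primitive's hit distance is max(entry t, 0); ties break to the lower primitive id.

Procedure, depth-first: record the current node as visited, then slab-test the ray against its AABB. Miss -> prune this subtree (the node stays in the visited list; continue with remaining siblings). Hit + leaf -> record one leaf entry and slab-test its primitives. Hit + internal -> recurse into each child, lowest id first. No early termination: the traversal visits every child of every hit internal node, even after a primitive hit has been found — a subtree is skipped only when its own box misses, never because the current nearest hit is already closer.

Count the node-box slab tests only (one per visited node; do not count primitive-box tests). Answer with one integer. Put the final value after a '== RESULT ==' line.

Trace the traversal:
N0 x:[-28,16] y:[44/3,85/3] z:[6,56/3] -> hit [44/3,16], descend [12, 31]
  N12 x:[-6,16] y:[44/3,82/3] z:[22/3,56/3] -> hit [44/3,16], descend [8, 29]
    N8 x:[-6,16] y:[73/3,82/3] z:[22/3,56/3] -> miss, prune
    N29 x:[-3,16] y:[44/3,73/3] z:[23/3,16] -> hit [44/3,16], descend [10, 24]
      N10 x:[-3,16] y:[44/3,56/3] z:[23/3,16] -> hit [44/3,16], descend [16, 32]
        N16 x:[-3,1] y:[52/3,56/3] z:[23/3,29/3] -> miss, prune
        N32 x:[15,16] y:[44/3,47/3] z:[15,16] -> hit [15,47/3] leaf, test {P0@t=15}
      N24 x:[-1,6] y:[65/3,73/3] z:[25/3,11] -> miss, prune
  N31 x:[-28,-4] y:[52/3,85/3] z:[6,49/3] -> miss, prune

order=[0, 12, 8, 29, 10, 16, 32, 24, 31]  |boxes|=9  |leaves|=1  hit=P0

== RESULT ==
9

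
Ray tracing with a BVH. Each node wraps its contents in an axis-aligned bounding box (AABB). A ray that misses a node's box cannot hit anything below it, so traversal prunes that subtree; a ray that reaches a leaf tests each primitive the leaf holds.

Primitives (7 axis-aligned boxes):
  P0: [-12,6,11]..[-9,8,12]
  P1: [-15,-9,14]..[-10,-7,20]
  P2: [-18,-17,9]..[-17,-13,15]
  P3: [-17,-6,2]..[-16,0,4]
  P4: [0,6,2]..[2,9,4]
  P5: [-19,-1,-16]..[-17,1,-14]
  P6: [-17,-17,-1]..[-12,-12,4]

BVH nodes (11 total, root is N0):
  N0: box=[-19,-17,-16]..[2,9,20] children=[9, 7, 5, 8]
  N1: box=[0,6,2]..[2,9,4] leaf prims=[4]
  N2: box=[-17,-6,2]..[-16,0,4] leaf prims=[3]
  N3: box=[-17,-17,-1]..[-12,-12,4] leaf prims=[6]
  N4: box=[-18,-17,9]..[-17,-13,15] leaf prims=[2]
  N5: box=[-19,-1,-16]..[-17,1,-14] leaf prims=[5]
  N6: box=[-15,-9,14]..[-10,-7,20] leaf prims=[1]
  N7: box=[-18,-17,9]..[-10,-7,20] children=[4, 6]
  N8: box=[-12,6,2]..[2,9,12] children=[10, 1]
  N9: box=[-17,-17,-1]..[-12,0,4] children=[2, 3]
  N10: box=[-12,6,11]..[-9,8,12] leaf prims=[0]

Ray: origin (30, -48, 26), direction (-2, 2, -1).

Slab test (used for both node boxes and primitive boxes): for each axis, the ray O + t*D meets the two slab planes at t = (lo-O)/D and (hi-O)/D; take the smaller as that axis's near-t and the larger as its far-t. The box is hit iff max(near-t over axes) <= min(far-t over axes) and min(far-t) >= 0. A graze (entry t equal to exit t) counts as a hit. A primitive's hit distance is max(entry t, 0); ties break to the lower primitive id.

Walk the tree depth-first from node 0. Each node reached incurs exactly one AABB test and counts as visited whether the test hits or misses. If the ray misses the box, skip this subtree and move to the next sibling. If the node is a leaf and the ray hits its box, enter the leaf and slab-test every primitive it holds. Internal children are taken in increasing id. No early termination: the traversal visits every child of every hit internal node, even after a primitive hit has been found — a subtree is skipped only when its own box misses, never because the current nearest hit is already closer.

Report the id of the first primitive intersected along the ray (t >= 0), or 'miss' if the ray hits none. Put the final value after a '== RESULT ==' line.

Trace the traversal:
N0 x:[14,49/2] y:[31/2,57/2] z:[6,42] -> hit [31/2,49/2], descend [5, 7, 8, 9]
  N5 x:[47/2,49/2] y:[47/2,49/2] z:[40,42] -> miss, prune
  N7 x:[20,24] y:[31/2,41/2] z:[6,17] -> miss, prune
  N8 x:[14,21] y:[27,57/2] z:[14,24] -> miss, prune
  N9 x:[21,47/2] y:[31/2,24] z:[22,27] -> hit [22,47/2], descend [2, 3]
    N2 x:[23,47/2] y:[21,24] z:[22,24] -> hit [23,47/2] leaf, test {P3@t=23}
    N3 x:[21,47/2] y:[31/2,18] z:[22,27] -> miss, prune

7 AABB tests over nodes [0, 5, 7, 8, 9, 2, 3]; 1 leaf entered; closest P3.

== RESULT ==
3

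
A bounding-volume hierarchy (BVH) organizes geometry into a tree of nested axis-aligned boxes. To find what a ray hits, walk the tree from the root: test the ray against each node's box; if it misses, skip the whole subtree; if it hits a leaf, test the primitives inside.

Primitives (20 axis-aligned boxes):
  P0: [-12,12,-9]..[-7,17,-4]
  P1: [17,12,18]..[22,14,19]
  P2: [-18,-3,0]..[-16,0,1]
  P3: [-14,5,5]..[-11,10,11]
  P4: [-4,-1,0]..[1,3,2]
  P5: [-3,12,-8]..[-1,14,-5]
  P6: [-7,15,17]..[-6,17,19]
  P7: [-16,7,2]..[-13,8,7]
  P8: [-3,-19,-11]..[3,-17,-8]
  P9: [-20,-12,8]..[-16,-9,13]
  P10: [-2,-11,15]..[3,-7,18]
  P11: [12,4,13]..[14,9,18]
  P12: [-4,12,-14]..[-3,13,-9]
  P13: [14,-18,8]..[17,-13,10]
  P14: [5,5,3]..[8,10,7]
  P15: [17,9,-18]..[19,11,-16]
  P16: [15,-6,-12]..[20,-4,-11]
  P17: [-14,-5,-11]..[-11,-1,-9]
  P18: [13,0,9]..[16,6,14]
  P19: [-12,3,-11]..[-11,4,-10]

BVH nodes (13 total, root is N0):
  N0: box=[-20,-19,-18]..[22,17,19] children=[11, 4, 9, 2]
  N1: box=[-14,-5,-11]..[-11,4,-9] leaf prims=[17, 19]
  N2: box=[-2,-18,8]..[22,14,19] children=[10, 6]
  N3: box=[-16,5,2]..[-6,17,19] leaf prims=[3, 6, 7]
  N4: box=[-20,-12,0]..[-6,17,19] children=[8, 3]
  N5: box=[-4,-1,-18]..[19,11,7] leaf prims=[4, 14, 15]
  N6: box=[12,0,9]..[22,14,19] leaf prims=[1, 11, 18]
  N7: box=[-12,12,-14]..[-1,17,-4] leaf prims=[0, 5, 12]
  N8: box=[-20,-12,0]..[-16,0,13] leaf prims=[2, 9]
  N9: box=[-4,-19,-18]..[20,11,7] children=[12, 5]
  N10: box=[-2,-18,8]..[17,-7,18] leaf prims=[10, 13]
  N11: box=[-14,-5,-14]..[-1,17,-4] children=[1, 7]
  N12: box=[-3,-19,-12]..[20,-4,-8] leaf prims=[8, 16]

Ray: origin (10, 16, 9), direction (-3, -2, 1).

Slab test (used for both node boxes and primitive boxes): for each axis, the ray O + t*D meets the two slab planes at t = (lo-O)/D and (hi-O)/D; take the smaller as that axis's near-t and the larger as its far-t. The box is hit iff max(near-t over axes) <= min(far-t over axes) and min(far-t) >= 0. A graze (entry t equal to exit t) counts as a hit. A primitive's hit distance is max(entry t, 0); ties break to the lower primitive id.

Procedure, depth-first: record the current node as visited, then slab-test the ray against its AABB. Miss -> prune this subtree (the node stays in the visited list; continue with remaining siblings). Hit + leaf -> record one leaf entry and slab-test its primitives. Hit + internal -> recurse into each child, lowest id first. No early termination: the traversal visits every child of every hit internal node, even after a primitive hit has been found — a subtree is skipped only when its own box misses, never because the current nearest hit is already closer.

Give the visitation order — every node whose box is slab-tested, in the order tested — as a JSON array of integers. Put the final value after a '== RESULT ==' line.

Traverse from the root:
N0 x:[-4,10] y:[-1/2,35/2] z:[-27,10] -> hit [-1/2,10], descend [2, 4, 9, 11]
  N2 x:[-4,4] y:[1,17] z:[-1,10] -> hit [1,4], descend [6, 10]
    N6 x:[-4,-2/3] y:[1,8] z:[0,10] -> miss, prune
    N10 x:[-7/3,4] y:[23/2,17] z:[-1,9] -> miss, prune
  N4 x:[16/3,10] y:[-1/2,14] z:[-9,10] -> hit [16/3,10], descend [3, 8]
    N3 x:[16/3,26/3] y:[-1/2,11/2] z:[-7,10] -> hit [16/3,11/2] leaf, test {P3(miss), P6(miss), P7(miss)}
    N8 x:[26/3,10] y:[8,14] z:[-9,4] -> miss, prune
  N9 x:[-10/3,14/3] y:[5/2,35/2] z:[-27,-2] -> miss, prune
  N11 x:[11/3,8] y:[-1/2,21/2] z:[-23,-13] -> miss, prune

Summary -> nodes [0, 2, 6, 10, 4, 3, 8, 9, 11]; box-tests=9; leaf-entries=1; first=miss

== RESULT ==
[0, 2, 6, 10, 4, 3, 8, 9, 11]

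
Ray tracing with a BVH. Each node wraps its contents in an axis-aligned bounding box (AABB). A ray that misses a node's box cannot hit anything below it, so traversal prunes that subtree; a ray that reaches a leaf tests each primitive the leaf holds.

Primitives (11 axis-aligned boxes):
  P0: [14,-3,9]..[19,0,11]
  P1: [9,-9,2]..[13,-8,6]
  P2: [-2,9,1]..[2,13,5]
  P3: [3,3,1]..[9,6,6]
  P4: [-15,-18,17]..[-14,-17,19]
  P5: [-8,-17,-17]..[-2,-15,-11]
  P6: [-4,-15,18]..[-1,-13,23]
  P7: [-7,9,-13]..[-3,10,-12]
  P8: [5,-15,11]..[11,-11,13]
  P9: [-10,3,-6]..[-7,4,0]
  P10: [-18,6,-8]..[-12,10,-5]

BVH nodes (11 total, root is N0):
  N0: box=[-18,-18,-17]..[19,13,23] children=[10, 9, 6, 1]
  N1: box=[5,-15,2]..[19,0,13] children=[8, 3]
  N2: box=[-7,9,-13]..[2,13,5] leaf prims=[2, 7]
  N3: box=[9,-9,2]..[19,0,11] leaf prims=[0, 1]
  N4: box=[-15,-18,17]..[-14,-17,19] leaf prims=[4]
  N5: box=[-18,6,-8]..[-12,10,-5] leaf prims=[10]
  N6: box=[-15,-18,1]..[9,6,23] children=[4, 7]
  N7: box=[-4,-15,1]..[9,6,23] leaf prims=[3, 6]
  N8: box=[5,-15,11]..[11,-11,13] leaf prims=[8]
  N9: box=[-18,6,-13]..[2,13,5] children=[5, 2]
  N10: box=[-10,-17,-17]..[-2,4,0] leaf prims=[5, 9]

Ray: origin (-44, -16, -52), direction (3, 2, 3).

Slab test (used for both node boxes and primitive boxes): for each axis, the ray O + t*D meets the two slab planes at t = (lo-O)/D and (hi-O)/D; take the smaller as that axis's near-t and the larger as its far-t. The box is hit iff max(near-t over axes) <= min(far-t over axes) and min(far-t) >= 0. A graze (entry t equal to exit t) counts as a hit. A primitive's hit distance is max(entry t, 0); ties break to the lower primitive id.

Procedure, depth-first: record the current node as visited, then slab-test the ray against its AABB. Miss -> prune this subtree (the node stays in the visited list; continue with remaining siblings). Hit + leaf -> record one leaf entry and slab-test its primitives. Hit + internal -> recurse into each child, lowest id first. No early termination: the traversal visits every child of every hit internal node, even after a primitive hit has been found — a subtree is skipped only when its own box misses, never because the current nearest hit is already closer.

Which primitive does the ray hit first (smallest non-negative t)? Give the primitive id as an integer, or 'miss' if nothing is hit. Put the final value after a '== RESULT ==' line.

Traverse from the root:
N0 x:[26/3,21] y:[-1,29/2] z:[35/3,25] -> hit [35/3,29/2], descend [1, 6, 9, 10]
  N1 x:[49/3,21] y:[1/2,8] z:[18,65/3] -> miss, prune
  N6 x:[29/3,53/3] y:[-1,11] z:[53/3,25] -> miss, prune
  N9 x:[26/3,46/3] y:[11,29/2] z:[13,19] -> hit [13,29/2], descend [2, 5]
    N2 x:[37/3,46/3] y:[25/2,29/2] z:[13,19] -> hit [13,29/2] leaf, test {P2(miss), P7@t=13}
    N5 x:[26/3,32/3] y:[11,13] z:[44/3,47/3] -> miss, prune
  N10 x:[34/3,14] y:[-1/2,10] z:[35/3,52/3] -> miss, prune

order=[0, 1, 6, 9, 2, 5, 10]  |boxes|=7  |leaves|=1  hit=P7

== RESULT ==
7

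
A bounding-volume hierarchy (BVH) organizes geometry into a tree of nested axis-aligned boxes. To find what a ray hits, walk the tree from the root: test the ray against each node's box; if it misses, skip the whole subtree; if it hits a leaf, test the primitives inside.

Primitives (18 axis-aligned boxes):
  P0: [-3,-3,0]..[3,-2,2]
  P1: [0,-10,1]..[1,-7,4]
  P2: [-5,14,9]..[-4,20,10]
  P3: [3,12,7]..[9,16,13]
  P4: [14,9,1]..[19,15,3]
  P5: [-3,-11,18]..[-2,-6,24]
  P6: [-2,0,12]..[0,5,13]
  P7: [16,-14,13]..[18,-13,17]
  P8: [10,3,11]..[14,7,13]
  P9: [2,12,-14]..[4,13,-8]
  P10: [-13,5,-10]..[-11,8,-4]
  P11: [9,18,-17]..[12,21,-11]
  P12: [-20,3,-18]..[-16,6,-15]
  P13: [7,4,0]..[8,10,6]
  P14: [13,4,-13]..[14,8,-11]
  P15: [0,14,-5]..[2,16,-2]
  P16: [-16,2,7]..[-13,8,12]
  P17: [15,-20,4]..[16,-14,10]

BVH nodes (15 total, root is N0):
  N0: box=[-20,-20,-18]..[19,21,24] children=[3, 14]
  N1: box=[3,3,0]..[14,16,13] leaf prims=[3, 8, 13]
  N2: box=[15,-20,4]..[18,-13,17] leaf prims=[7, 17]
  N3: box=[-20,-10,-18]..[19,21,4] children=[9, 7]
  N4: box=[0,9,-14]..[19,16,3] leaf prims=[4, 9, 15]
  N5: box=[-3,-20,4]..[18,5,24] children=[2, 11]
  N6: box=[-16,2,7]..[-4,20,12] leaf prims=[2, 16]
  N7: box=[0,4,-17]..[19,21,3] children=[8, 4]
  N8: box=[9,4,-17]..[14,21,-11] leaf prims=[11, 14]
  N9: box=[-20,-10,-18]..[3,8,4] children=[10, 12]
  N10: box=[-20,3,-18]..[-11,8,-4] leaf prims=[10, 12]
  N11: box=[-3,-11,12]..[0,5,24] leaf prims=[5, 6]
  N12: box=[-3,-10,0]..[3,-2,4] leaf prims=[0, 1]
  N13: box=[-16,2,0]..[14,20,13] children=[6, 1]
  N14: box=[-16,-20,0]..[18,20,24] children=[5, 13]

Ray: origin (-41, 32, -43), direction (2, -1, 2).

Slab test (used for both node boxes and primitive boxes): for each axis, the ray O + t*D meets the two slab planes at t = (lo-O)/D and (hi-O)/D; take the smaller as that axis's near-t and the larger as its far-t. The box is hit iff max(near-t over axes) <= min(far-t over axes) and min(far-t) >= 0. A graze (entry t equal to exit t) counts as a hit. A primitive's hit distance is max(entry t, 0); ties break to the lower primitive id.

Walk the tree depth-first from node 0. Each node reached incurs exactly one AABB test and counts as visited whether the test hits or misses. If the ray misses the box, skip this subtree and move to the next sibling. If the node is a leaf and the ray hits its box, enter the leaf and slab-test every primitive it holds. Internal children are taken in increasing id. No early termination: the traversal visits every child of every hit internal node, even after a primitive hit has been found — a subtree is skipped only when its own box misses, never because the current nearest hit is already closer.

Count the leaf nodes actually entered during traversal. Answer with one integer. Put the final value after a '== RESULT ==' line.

Trace the traversal:
N0 x:[21/2,30] y:[11,52] z:[25/2,67/2] -> hit [25/2,30], descend [3, 14]
  N3 x:[21/2,30] y:[11,42] z:[25/2,47/2] -> hit [25/2,47/2], descend [7, 9]
    N7 x:[41/2,30] y:[11,28] z:[13,23] -> hit [41/2,23], descend [4, 8]
      N4 x:[41/2,30] y:[16,23] z:[29/2,23] -> hit [41/2,23] leaf, test {P4(miss), P9(miss), P15(miss)}
      N8 x:[25,55/2] y:[11,28] z:[13,16] -> miss, prune
    N9 x:[21/2,22] y:[24,42] z:[25/2,47/2] -> miss, prune
  N14 x:[25/2,59/2] y:[12,52] z:[43/2,67/2] -> hit [43/2,59/2], descend [5, 13]
    N5 x:[19,59/2] y:[27,52] z:[47/2,67/2] -> hit [27,59/2], descend [2, 11]
      N2 x:[28,59/2] y:[45,52] z:[47/2,30] -> miss, prune
      N11 x:[19,41/2] y:[27,43] z:[55/2,67/2] -> miss, prune
    N13 x:[25/2,55/2] y:[12,30] z:[43/2,28] -> hit [43/2,55/2], descend [1, 6]
      N1 x:[22,55/2] y:[16,29] z:[43/2,28] -> hit [22,55/2] leaf, test {P3(miss), P8@t=27, P13@t=24}
      N6 x:[25/2,37/2] y:[12,30] z:[25,55/2] -> miss, prune

order=[0, 3, 7, 4, 8, 9, 14, 5, 2, 11, 13, 1, 6]  |boxes|=13  |leaves|=2  hit=P13

== RESULT ==
2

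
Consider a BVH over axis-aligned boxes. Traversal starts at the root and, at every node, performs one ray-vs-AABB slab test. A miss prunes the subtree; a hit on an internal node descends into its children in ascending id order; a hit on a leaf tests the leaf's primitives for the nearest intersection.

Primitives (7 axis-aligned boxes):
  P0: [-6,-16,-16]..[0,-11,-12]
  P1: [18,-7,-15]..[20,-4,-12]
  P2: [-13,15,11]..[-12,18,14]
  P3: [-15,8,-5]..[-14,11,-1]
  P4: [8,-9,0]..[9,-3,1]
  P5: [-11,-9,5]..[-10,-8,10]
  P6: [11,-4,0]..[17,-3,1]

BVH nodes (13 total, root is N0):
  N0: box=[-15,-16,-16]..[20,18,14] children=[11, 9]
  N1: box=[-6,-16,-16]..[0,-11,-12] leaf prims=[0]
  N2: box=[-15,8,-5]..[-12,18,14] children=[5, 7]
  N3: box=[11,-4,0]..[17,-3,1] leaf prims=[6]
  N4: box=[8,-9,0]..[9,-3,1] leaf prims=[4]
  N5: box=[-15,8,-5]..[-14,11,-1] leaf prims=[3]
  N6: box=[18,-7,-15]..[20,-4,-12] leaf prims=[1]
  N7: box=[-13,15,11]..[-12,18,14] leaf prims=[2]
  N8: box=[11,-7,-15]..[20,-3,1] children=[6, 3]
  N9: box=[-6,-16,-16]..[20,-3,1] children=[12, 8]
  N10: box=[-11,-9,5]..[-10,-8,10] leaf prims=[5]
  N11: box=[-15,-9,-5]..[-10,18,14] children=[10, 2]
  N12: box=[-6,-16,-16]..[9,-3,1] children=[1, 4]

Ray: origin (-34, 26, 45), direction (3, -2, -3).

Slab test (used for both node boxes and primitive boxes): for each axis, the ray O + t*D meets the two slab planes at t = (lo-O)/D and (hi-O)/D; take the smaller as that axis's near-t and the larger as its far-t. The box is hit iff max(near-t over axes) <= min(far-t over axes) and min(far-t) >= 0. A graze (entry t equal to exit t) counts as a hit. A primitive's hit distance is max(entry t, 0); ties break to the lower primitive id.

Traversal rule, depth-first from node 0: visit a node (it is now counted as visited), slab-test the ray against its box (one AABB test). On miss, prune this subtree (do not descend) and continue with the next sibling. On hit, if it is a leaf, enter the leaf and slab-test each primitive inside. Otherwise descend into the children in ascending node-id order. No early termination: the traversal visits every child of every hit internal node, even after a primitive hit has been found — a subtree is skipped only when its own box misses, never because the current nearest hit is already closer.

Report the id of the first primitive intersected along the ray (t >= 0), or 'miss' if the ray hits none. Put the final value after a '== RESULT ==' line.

Traverse from the root:
N0 x:[19/3,18] y:[4,21] z:[31/3,61/3] -> hit [31/3,18], descend [9, 11]
  N9 x:[28/3,18] y:[29/2,21] z:[44/3,61/3] -> hit [44/3,18], descend [8, 12]
    N8 x:[15,18] y:[29/2,33/2] z:[44/3,20] -> hit [15,33/2], descend [3, 6]
      N3 x:[15,17] y:[29/2,15] z:[44/3,15] -> hit [15,15] leaf, test {P6@t=15}
      N6 x:[52/3,18] y:[15,33/2] z:[19,20] -> miss, prune
    N12 x:[28/3,43/3] y:[29/2,21] z:[44/3,61/3] -> miss, prune
  N11 x:[19/3,8] y:[4,35/2] z:[31/3,50/3] -> miss, prune

7 AABB tests over nodes [0, 9, 8, 3, 6, 12, 11]; 1 leaf entered; closest P6.

== RESULT ==
6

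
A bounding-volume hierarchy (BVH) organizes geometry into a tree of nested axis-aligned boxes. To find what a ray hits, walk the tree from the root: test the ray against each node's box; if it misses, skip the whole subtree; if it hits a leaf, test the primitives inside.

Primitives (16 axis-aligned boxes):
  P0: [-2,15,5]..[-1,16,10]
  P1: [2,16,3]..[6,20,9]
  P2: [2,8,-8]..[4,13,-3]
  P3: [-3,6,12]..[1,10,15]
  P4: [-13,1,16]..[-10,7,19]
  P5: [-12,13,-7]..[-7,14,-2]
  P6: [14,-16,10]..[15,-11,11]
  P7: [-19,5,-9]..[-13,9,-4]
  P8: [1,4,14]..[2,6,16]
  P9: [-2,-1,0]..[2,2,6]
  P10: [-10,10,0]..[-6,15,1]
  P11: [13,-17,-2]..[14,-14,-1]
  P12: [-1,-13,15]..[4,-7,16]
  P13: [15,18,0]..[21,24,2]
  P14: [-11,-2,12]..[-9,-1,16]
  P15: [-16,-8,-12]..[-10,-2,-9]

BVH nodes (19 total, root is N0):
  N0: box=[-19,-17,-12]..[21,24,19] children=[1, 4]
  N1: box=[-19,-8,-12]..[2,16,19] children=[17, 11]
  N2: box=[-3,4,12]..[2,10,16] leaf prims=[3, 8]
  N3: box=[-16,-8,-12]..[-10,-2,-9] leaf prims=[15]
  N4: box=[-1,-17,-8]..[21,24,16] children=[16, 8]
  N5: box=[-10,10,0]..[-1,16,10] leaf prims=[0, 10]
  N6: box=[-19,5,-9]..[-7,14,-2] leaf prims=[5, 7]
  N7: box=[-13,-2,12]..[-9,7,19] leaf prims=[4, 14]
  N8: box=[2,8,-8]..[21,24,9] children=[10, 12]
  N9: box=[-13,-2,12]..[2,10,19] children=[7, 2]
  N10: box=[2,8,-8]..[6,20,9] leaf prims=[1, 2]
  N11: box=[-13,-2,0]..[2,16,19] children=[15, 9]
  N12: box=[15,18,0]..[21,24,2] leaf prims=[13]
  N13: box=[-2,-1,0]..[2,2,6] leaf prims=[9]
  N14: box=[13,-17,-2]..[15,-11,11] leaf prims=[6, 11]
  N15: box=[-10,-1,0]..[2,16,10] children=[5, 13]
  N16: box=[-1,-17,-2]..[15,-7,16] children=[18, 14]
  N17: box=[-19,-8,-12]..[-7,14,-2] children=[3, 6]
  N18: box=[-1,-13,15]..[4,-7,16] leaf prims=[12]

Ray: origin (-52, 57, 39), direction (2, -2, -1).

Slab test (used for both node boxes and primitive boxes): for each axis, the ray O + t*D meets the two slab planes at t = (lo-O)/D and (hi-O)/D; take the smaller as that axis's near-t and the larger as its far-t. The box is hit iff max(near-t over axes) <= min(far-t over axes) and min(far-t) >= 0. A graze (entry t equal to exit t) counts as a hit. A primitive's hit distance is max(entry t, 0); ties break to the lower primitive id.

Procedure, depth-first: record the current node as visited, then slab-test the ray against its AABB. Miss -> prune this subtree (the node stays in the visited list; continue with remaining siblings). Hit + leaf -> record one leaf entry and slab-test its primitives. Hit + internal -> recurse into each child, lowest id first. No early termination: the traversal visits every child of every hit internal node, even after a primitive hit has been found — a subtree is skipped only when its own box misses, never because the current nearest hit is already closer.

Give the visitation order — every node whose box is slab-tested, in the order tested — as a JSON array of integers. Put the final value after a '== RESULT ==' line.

Walk:
N0 x:[33/2,73/2] y:[33/2,37] z:[20,51] -> hit [20,73/2], descend [1, 4]
  N1 x:[33/2,27] y:[41/2,65/2] z:[20,51] -> hit [41/2,27], descend [11, 17]
    N11 x:[39/2,27] y:[41/2,59/2] z:[20,39] -> hit [41/2,27], descend [9, 15]
      N9 x:[39/2,27] y:[47/2,59/2] z:[20,27] -> hit [47/2,27], descend [2, 7]
        N2 x:[49/2,27] y:[47/2,53/2] z:[23,27] -> hit [49/2,53/2] leaf, test {P3@t=49/2, P8(miss)}
        N7 x:[39/2,43/2] y:[25,59/2] z:[20,27] -> miss, prune
      N15 x:[21,27] y:[41/2,29] z:[29,39] -> miss, prune
    N17 x:[33/2,45/2] y:[43/2,65/2] z:[41,51] -> miss, prune
  N4 x:[51/2,73/2] y:[33/2,37] z:[23,47] -> hit [51/2,73/2], descend [8, 16]
    N8 x:[27,73/2] y:[33/2,49/2] z:[30,47] -> miss, prune
    N16 x:[51/2,67/2] y:[32,37] z:[23,41] -> hit [32,67/2], descend [14, 18]
      N14 x:[65/2,67/2] y:[34,37] z:[28,41] -> miss, prune
      N18 x:[51/2,28] y:[32,35] z:[23,24] -> miss, prune

order=[0, 1, 11, 9, 2, 7, 15, 17, 4, 8, 16, 14, 18]  |boxes|=13  |leaves|=1  hit=P3

== RESULT ==
[0, 1, 11, 9, 2, 7, 15, 17, 4, 8, 16, 14, 18]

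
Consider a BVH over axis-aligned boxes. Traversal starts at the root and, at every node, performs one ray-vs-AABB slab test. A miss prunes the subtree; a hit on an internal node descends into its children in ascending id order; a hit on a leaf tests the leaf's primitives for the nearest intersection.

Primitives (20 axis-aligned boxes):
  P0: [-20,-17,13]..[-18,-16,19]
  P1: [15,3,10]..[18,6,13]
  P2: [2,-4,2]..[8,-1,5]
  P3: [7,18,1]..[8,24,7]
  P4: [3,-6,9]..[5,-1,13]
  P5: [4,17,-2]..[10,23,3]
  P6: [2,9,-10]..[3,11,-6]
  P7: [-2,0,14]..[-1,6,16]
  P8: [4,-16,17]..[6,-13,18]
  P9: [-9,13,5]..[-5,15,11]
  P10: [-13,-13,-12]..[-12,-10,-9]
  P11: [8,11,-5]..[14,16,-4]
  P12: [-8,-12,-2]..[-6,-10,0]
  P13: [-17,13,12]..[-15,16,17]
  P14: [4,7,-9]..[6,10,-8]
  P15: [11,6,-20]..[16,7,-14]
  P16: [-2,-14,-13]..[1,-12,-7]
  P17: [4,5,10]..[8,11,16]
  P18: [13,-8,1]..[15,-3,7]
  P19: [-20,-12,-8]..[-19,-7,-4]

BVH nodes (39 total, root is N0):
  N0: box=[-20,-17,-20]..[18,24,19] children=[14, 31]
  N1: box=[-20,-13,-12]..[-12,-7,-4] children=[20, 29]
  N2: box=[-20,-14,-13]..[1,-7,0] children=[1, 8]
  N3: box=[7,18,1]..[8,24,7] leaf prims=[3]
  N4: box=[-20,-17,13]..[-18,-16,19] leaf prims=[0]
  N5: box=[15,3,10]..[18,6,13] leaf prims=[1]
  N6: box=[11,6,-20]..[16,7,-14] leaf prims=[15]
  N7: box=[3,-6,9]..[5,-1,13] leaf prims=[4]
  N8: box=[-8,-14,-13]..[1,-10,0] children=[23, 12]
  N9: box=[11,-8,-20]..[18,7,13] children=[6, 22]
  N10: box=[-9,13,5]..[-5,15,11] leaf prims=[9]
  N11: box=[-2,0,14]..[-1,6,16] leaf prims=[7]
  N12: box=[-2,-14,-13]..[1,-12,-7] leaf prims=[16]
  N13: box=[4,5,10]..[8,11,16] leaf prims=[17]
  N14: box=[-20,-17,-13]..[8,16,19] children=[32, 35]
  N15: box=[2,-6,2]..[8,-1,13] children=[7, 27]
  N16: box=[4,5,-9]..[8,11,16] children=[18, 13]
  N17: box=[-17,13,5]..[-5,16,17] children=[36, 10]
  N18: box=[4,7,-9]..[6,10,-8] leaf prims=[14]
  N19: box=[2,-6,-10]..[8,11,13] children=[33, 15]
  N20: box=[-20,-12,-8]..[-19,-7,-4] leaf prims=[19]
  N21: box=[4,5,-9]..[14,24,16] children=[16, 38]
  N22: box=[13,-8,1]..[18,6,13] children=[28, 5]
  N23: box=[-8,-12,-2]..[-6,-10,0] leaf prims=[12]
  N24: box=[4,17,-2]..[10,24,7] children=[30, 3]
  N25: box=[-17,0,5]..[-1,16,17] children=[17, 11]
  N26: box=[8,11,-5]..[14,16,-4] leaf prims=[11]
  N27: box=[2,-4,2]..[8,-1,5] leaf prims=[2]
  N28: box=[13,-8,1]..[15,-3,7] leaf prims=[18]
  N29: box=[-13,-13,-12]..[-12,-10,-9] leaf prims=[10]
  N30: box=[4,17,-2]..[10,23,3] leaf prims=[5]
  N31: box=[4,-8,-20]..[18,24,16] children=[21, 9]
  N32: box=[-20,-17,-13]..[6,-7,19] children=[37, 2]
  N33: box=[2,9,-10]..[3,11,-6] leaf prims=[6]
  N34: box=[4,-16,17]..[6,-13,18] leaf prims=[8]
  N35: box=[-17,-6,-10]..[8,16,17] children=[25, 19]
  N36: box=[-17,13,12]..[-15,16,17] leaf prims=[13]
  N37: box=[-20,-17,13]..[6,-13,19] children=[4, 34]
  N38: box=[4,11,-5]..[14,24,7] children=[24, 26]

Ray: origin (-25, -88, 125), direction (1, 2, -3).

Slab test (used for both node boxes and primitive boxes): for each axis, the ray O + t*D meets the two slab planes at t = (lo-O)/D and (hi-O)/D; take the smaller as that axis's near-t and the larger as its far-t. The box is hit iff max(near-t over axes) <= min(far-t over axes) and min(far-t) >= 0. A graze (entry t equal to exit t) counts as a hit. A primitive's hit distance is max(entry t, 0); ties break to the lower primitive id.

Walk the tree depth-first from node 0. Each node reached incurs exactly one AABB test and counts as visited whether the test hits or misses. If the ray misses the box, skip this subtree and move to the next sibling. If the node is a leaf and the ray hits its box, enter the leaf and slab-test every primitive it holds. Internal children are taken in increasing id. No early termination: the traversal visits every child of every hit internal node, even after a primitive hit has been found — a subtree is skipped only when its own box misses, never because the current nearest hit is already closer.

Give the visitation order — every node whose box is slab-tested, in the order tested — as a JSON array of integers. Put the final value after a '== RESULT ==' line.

Walk:
N0 x:[5,43] y:[71/2,56] z:[106/3,145/3] -> hit [71/2,43], descend [14, 31]
  N14 x:[5,33] y:[71/2,52] z:[106/3,46] -> miss, prune
  N31 x:[29,43] y:[40,56] z:[109/3,145/3] -> hit [40,43], descend [9, 21]
    N9 x:[36,43] y:[40,95/2] z:[112/3,145/3] -> hit [40,43], descend [6, 22]
      N6 x:[36,41] y:[47,95/2] z:[139/3,145/3] -> miss, prune
      N22 x:[38,43] y:[40,47] z:[112/3,124/3] -> hit [40,124/3], descend [5, 28]
        N5 x:[40,43] y:[91/2,47] z:[112/3,115/3] -> miss, prune
        N28 x:[38,40] y:[40,85/2] z:[118/3,124/3] -> hit [40,40] leaf, test {P18@t=40}
    N21 x:[29,39] y:[93/2,56] z:[109/3,134/3] -> miss, prune

9 AABB tests over nodes [0, 14, 31, 9, 6, 22, 5, 28, 21]; 1 leaf entered; closest P18.

== RESULT ==
[0, 14, 31, 9, 6, 22, 5, 28, 21]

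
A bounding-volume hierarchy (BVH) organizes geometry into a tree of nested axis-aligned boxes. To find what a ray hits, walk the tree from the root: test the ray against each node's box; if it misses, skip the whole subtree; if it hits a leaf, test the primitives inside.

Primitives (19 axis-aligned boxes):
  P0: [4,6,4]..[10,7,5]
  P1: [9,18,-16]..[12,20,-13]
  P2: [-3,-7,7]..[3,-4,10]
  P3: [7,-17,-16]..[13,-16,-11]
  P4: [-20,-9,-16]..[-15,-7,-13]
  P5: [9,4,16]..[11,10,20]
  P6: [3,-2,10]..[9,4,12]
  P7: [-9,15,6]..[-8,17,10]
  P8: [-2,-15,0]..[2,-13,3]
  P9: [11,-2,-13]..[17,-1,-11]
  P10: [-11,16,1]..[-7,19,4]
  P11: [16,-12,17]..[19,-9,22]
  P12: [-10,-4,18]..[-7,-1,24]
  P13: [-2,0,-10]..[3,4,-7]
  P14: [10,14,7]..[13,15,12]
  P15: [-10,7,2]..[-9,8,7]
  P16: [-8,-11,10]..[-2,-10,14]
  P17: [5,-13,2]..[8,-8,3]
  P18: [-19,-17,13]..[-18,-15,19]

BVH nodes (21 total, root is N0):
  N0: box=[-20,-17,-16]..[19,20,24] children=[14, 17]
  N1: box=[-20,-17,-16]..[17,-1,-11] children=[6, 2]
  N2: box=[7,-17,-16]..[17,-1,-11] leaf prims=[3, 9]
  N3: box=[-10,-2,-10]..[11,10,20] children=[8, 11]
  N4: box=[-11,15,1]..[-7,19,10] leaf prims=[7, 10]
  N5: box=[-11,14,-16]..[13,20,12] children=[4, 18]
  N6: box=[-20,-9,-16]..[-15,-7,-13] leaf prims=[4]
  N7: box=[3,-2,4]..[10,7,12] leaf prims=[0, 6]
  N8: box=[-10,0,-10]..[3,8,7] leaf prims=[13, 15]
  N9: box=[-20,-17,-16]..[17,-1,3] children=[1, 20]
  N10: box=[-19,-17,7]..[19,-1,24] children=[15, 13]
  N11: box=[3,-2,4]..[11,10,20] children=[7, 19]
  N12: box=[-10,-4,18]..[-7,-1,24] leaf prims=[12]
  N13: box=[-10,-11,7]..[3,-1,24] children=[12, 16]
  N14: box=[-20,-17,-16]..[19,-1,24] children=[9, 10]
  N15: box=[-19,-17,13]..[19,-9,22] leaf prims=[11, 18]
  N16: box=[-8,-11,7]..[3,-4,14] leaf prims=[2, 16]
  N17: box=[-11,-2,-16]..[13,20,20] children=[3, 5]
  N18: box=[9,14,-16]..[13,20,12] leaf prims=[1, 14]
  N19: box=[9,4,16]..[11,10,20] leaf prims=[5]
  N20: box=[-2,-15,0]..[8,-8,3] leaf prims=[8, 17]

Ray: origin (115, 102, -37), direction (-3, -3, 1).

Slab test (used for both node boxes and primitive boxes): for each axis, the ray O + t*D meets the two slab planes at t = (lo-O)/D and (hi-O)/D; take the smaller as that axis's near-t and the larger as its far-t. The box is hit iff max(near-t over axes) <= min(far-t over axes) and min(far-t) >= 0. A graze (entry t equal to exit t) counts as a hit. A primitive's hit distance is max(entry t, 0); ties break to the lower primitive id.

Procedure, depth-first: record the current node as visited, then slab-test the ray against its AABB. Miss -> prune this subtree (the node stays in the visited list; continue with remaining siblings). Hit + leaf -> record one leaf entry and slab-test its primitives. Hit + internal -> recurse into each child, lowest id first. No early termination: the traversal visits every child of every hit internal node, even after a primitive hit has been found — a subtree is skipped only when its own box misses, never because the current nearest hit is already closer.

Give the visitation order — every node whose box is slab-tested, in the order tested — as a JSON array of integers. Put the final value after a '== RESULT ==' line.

Walk:
N0 x:[32,45] y:[82/3,119/3] z:[21,61] -> hit [32,119/3], descend [14, 17]
  N14 x:[32,45] y:[103/3,119/3] z:[21,61] -> hit [103/3,119/3], descend [9, 10]
    N9 x:[98/3,45] y:[103/3,119/3] z:[21,40] -> hit [103/3,119/3], descend [1, 20]
      N1 x:[98/3,45] y:[103/3,119/3] z:[21,26] -> miss, prune
      N20 x:[107/3,39] y:[110/3,39] z:[37,40] -> hit [37,39] leaf, test {P8@t=115/3, P17(miss)}
    N10 x:[32,134/3] y:[103/3,119/3] z:[44,61] -> miss, prune
  N17 x:[34,42] y:[82/3,104/3] z:[21,57] -> hit [34,104/3], descend [3, 5]
    N3 x:[104/3,125/3] y:[92/3,104/3] z:[27,57] -> hit [104/3,104/3], descend [8, 11]
      N8 x:[112/3,125/3] y:[94/3,34] z:[27,44] -> miss, prune
      N11 x:[104/3,112/3] y:[92/3,104/3] z:[41,57] -> miss, prune
    N5 x:[34,42] y:[82/3,88/3] z:[21,49] -> miss, prune

order=[0, 14, 9, 1, 20, 10, 17, 3, 8, 11, 5]  |boxes|=11  |leaves|=1  hit=P8

== RESULT ==
[0, 14, 9, 1, 20, 10, 17, 3, 8, 11, 5]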